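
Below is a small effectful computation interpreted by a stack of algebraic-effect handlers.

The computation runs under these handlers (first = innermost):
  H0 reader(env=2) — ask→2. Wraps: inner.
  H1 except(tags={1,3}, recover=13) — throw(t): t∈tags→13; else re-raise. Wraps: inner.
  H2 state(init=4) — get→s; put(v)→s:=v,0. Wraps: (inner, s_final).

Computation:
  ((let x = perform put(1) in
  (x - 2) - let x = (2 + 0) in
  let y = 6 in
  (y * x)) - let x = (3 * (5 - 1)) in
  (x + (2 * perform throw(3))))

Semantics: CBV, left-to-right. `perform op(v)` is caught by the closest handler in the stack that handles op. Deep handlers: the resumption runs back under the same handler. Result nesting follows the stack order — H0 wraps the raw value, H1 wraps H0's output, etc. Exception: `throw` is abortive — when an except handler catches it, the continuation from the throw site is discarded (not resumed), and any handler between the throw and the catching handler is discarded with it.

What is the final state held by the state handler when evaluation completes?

Working:
put(1) @ H2 ⇒ s:=1
throw(3) @ H1 caught ⇒ 13
H2 returns (13, 1)
= (13, 1)

Answer: 1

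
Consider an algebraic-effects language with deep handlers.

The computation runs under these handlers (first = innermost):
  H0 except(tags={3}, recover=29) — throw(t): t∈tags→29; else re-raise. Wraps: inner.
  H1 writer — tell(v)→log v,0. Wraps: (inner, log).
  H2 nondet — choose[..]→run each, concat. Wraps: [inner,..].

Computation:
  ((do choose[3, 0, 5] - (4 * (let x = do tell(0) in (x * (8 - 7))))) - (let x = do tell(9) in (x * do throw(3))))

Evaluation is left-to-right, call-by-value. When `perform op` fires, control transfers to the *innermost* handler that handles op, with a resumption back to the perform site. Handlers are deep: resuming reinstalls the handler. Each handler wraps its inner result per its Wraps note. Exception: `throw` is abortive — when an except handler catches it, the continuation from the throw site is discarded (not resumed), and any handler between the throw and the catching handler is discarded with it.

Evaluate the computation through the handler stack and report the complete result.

Evaluation trace:
choose[3, 0, 5] @ H2
  branch[0] choose=3:
    tell(0) @ H1 ⇒ log+=0
    tell(9) @ H1 ⇒ log+=9
    throw(3) @ H0 caught ⇒ 29
    H1 returns (29, (0, 9))
    H2 returns [(29, (0, 9))]
  branch[1] choose=0:
    tell(0) @ H1 ⇒ log+=0
    tell(9) @ H1 ⇒ log+=9
    throw(3) @ H0 caught ⇒ 29
    H1 returns (29, (0, 9))
    H2 returns [(29, (0, 9))]
  branch[2] choose=5:
    tell(0) @ H1 ⇒ log+=0
    tell(9) @ H1 ⇒ log+=9
    throw(3) @ H0 caught ⇒ 29
    H1 returns (29, (0, 9))
    H2 returns [(29, (0, 9))]
= [(29, (0, 9)), (29, (0, 9)), (29, (0, 9))]

Answer: [(29, (0, 9)), (29, (0, 9)), (29, (0, 9))]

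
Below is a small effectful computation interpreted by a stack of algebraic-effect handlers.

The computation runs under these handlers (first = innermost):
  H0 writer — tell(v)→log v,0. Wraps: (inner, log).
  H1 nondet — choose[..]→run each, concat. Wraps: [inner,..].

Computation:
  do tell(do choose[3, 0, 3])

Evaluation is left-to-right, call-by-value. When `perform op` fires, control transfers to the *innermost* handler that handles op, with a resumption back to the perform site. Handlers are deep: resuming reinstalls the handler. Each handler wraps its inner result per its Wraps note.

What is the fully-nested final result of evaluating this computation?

Evaluation trace:
choose[3, 0, 3] @ H1
  branch[0] choose=3:
    tell(3) @ H0 ⇒ log+=3
    H0 returns (0, (3))
    H1 returns [(0, (3))]
  branch[1] choose=0:
    tell(0) @ H0 ⇒ log+=0
    H0 returns (0, (0))
    H1 returns [(0, (0))]
  branch[2] choose=3:
    tell(3) @ H0 ⇒ log+=3
    H0 returns (0, (3))
    H1 returns [(0, (3))]
= [(0, (3)), (0, (0)), (0, (3))]

Answer: [(0, (3)), (0, (0)), (0, (3))]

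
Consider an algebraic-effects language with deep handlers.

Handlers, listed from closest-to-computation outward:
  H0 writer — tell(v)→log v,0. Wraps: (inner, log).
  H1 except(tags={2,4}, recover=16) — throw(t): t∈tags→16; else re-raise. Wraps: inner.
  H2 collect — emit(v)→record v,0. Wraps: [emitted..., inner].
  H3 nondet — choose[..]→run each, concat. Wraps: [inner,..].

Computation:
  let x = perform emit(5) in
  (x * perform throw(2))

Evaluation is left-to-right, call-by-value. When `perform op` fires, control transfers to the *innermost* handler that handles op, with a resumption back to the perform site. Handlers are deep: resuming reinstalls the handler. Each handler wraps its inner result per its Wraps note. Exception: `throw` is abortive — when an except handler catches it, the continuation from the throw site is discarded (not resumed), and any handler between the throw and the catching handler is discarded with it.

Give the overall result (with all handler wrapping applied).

Answer: [[5, 16]]

Working:
emit(5) @ H2 ⇒ out+=5
throw(2) @ H1 caught ⇒ 16
H2 returns [5, 16]
H3 returns [[5, 16]]
= [[5, 16]]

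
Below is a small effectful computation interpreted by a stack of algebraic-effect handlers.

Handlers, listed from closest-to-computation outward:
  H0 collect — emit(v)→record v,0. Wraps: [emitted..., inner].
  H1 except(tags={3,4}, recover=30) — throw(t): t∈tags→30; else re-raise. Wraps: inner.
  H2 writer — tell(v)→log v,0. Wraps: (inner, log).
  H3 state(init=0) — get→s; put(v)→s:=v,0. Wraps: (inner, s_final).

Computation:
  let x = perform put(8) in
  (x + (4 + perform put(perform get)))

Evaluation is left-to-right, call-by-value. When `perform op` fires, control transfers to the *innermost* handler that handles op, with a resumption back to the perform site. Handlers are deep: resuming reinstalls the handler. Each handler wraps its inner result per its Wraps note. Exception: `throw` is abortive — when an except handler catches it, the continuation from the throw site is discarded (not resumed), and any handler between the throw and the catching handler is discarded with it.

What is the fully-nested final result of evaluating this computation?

Answer: (([4], ()), 8)

Working:
put(8) @ H3 ⇒ s:=8
get @ H3 ⇒ 8
put(8) @ H3 ⇒ s:=8
H0 returns [4]
H1 returns [4]
H2 returns ([4], ())
H3 returns (([4], ()), 8)
= (([4], ()), 8)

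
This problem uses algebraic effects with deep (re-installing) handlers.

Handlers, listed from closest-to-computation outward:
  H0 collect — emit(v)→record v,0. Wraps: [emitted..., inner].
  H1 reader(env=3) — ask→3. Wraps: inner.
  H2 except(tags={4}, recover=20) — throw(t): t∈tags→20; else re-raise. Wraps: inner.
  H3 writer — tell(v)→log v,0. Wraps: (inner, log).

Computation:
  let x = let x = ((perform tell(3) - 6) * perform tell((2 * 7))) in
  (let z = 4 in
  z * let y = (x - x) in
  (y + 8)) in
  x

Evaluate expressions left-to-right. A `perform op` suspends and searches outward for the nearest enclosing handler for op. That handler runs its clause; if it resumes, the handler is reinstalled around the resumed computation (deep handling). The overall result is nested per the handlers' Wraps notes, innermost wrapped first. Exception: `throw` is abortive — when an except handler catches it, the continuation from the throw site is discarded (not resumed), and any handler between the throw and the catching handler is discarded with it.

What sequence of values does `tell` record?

Answer: (3, 14)

Working:
tell(3) @ H3 ⇒ log+=3
tell(14) @ H3 ⇒ log+=14
H0 returns [32]
H1 returns [32]
H2 returns [32]
H3 returns ([32], (3, 14))
= ([32], (3, 14))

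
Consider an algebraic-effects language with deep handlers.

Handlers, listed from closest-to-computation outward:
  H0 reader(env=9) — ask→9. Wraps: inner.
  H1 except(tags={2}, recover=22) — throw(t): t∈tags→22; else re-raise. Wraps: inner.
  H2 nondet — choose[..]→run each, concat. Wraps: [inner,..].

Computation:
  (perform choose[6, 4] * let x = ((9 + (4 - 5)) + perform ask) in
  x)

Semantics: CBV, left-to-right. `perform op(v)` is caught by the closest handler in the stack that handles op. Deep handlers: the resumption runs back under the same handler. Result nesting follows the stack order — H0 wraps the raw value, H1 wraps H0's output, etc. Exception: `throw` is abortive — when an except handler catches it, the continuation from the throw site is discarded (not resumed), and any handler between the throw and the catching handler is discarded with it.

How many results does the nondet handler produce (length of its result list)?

Answer: 2

Evaluation trace:
choose[6, 4] @ H2
  branch[0] choose=6:
    ask @ H0 ⇒ 9
    H0 returns 102
    H1 returns 102
    H2 returns [102]
  branch[1] choose=4:
    ask @ H0 ⇒ 9
    H0 returns 68
    H1 returns 68
    H2 returns [68]
= [102, 68]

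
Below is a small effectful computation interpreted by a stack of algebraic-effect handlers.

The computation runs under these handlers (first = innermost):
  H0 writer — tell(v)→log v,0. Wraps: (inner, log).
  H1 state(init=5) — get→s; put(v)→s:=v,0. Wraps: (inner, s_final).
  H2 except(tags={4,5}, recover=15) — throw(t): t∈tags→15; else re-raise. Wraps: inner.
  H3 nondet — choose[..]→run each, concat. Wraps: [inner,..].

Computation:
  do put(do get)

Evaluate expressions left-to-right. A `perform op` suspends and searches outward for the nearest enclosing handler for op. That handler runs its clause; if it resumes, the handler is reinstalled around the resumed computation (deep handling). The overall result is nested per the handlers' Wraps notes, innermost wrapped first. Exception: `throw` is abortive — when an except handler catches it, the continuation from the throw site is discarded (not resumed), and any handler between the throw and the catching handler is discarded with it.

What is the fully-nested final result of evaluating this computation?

Step-by-step:
get @ H1 ⇒ 5
put(5) @ H1 ⇒ s:=5
H0 returns (0, ())
H1 returns ((0, ()), 5)
H2 returns ((0, ()), 5)
H3 returns [((0, ()), 5)]
= [((0, ()), 5)]

Answer: [((0, ()), 5)]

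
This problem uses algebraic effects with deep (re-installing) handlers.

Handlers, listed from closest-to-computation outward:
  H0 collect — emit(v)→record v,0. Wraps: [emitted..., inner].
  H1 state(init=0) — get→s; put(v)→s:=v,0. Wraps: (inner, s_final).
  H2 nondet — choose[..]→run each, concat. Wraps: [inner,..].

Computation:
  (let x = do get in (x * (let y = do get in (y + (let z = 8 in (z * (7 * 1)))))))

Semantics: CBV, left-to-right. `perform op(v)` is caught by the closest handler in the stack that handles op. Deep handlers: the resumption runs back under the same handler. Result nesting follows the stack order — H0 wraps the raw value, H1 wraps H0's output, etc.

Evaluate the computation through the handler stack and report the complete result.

Evaluation trace:
get @ H1 ⇒ 0
get @ H1 ⇒ 0
H0 returns [0]
H1 returns ([0], 0)
H2 returns [([0], 0)]
= [([0], 0)]

Answer: [([0], 0)]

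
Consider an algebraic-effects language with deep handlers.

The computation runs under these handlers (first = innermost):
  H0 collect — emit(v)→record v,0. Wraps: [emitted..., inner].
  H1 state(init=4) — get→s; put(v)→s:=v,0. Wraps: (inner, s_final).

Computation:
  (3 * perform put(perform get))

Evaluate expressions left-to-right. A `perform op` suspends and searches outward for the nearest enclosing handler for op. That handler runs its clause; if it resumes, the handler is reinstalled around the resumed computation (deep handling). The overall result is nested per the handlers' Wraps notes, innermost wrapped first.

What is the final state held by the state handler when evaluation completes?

Answer: 4

Evaluation trace:
get @ H1 ⇒ 4
put(4) @ H1 ⇒ s:=4
H0 returns [0]
H1 returns ([0], 4)
= ([0], 4)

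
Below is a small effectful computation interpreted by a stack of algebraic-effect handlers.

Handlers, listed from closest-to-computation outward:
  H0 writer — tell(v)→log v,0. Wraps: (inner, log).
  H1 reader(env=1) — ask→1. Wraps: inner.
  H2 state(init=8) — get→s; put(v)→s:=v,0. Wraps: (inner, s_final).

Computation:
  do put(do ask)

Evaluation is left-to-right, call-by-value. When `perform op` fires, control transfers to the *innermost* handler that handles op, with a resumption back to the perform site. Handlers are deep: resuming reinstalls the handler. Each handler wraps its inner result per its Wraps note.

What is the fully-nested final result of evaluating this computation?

Answer: ((0, ()), 1)

Working:
ask @ H1 ⇒ 1
put(1) @ H2 ⇒ s:=1
H0 returns (0, ())
H1 returns (0, ())
H2 returns ((0, ()), 1)
= ((0, ()), 1)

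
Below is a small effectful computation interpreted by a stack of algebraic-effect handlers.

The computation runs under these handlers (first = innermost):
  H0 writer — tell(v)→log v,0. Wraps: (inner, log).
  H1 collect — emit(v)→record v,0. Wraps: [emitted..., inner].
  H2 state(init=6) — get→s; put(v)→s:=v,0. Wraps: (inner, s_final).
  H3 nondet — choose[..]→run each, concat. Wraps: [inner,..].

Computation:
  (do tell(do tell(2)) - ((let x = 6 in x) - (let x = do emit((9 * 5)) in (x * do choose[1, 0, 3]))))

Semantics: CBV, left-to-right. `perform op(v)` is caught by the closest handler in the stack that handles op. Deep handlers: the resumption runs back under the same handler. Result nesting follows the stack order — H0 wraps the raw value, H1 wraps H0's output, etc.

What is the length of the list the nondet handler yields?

Evaluation trace:
tell(2) @ H0 ⇒ log+=2
tell(0) @ H0 ⇒ log+=0
emit(45) @ H1 ⇒ out+=45
choose[1, 0, 3] @ H3
  branch[0] choose=1:
    H0 returns (-6, (2, 0))
    H1 returns [45, (-6, (2, 0))]
    H2 returns ([45, (-6, (2, 0))], 6)
    H3 returns [([45, (-6, (2, 0))], 6)]
  branch[1] choose=0:
    H0 returns (-6, (2, 0))
    H1 returns [45, (-6, (2, 0))]
    H2 returns ([45, (-6, (2, 0))], 6)
    H3 returns [([45, (-6, (2, 0))], 6)]
  branch[2] choose=3:
    H0 returns (-6, (2, 0))
    H1 returns [45, (-6, (2, 0))]
    H2 returns ([45, (-6, (2, 0))], 6)
    H3 returns [([45, (-6, (2, 0))], 6)]
= [([45, (-6, (2, 0))], 6), ([45, (-6, (2, 0))], 6), ([45, (-6, (2, 0))], 6)]

Answer: 3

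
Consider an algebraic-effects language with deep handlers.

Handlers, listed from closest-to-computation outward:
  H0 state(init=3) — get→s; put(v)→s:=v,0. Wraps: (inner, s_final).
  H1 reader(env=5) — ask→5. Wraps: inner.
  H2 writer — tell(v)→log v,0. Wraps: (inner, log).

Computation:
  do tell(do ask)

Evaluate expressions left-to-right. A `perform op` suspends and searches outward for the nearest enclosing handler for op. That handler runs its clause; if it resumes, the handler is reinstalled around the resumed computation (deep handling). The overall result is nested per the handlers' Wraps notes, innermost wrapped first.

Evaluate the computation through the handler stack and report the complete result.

Answer: ((0, 3), (5))

Step-by-step:
ask @ H1 ⇒ 5
tell(5) @ H2 ⇒ log+=5
H0 returns (0, 3)
H1 returns (0, 3)
H2 returns ((0, 3), (5))
= ((0, 3), (5))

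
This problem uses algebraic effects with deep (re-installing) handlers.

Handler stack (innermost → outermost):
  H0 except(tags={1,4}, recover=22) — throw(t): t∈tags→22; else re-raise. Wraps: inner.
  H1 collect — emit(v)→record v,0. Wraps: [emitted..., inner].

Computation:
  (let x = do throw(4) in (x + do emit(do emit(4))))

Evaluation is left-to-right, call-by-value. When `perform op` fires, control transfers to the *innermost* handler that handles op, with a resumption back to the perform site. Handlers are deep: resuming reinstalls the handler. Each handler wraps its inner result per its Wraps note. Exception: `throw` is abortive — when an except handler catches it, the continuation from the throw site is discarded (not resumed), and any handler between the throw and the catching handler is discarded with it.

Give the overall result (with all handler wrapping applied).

Answer: [22]

Evaluation trace:
throw(4) @ H0 caught ⇒ 22
H1 returns [22]
= [22]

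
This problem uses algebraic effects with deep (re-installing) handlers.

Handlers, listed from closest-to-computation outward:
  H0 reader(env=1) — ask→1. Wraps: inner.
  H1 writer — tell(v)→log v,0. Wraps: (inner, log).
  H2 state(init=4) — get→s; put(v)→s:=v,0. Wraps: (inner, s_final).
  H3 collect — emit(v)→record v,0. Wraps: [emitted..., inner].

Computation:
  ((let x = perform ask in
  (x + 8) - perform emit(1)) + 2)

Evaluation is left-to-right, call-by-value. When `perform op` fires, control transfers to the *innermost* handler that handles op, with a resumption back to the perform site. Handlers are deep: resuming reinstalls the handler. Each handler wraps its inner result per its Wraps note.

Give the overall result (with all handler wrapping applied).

Step-by-step:
ask @ H0 ⇒ 1
emit(1) @ H3 ⇒ out+=1
H0 returns 11
H1 returns (11, ())
H2 returns ((11, ()), 4)
H3 returns [1, ((11, ()), 4)]
= [1, ((11, ()), 4)]

Answer: [1, ((11, ()), 4)]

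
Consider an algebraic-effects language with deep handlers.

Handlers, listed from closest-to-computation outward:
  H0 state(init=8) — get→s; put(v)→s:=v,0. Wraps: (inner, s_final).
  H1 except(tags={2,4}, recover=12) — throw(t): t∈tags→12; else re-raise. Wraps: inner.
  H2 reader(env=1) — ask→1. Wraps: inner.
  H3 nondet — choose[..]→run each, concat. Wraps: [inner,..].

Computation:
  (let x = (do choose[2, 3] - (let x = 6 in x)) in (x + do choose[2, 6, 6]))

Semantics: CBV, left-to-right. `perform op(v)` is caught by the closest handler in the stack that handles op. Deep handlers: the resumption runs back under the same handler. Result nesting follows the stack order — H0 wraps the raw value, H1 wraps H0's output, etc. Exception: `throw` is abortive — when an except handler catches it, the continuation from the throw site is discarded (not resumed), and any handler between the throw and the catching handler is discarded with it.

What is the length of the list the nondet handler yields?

Evaluation trace:
choose[2, 3] @ H3
  branch[0] choose=2:
    choose[2, 6, 6] @ H3
      branch[0] choose=2:
        H0 returns (-2, 8)
        H1 returns (-2, 8)
        H2 returns (-2, 8)
        H3 returns [(-2, 8)]
      branch[1] choose=6:
        H0 returns (2, 8)
        H1 returns (2, 8)
        H2 returns (2, 8)
        H3 returns [(2, 8)]
      branch[2] choose=6:
        H0 returns (2, 8)
        H1 returns (2, 8)
        H2 returns (2, 8)
        H3 returns [(2, 8)]
  branch[1] choose=3:
    choose[2, 6, 6] @ H3
      branch[0] choose=2:
        H0 returns (-1, 8)
        H1 returns (-1, 8)
        H2 returns (-1, 8)
        H3 returns [(-1, 8)]
      branch[1] choose=6:
        H0 returns (3, 8)
        H1 returns (3, 8)
        H2 returns (3, 8)
        H3 returns [(3, 8)]
      branch[2] choose=6:
        H0 returns (3, 8)
        H1 returns (3, 8)
        H2 returns (3, 8)
        H3 returns [(3, 8)]
= [(-2, 8), (2, 8), (2, 8), (-1, 8), (3, 8), (3, 8)]

Answer: 6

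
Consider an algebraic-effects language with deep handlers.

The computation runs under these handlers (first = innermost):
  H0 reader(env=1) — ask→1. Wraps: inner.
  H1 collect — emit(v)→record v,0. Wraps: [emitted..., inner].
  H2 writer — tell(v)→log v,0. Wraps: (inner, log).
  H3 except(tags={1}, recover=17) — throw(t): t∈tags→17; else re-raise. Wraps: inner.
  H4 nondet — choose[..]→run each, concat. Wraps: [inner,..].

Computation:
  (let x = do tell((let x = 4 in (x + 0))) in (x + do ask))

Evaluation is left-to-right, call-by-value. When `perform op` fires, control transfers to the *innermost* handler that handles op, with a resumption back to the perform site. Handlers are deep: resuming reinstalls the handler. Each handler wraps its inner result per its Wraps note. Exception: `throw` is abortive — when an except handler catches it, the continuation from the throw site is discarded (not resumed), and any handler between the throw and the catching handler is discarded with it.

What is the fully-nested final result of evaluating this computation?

Answer: [([1], (4))]

Working:
tell(4) @ H2 ⇒ log+=4
ask @ H0 ⇒ 1
H0 returns 1
H1 returns [1]
H2 returns ([1], (4))
H3 returns ([1], (4))
H4 returns [([1], (4))]
= [([1], (4))]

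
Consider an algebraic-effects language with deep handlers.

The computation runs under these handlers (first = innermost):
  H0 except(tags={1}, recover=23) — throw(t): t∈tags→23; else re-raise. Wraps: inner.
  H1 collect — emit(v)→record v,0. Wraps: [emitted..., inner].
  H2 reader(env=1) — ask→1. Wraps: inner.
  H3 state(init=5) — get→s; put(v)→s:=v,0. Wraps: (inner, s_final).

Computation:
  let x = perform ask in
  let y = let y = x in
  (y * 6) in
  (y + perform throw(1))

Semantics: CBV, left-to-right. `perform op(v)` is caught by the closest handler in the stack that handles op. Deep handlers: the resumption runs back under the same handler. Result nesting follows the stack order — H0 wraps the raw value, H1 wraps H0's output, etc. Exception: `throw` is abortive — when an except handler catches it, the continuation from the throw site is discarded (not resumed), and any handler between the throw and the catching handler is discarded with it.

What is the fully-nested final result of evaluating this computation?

Working:
ask @ H2 ⇒ 1
throw(1) @ H0 caught ⇒ 23
H1 returns [23]
H2 returns [23]
H3 returns ([23], 5)
= ([23], 5)

Answer: ([23], 5)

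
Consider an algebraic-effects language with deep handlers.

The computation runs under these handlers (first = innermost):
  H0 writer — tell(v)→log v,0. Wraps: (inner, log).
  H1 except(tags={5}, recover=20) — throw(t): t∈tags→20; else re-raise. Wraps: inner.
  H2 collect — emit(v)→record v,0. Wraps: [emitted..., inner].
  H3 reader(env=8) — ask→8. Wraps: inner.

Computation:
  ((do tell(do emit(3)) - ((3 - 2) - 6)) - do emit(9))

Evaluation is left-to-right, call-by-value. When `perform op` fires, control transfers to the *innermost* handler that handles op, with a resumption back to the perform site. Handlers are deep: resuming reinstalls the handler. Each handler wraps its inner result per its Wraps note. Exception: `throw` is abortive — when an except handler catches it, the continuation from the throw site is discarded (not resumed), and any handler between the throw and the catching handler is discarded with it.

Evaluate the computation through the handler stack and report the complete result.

Answer: [3, 9, (5, (0))]

Evaluation trace:
emit(3) @ H2 ⇒ out+=3
tell(0) @ H0 ⇒ log+=0
emit(9) @ H2 ⇒ out+=9
H0 returns (5, (0))
H1 returns (5, (0))
H2 returns [3, 9, (5, (0))]
H3 returns [3, 9, (5, (0))]
= [3, 9, (5, (0))]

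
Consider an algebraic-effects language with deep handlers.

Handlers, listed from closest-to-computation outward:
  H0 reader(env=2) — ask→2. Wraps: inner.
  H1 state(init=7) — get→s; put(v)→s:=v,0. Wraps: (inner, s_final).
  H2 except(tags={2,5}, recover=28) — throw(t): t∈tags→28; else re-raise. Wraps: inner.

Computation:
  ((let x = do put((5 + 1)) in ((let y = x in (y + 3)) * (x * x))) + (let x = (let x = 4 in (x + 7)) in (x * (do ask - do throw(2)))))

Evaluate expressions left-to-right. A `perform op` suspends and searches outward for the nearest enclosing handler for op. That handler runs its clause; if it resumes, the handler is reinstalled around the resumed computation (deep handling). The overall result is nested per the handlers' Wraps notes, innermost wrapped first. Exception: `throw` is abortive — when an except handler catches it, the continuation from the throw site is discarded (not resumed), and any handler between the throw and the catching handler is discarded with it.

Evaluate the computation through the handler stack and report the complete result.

Answer: 28

Working:
put(6) @ H1 ⇒ s:=6
ask @ H0 ⇒ 2
throw(2) @ H2 caught ⇒ 28
= 28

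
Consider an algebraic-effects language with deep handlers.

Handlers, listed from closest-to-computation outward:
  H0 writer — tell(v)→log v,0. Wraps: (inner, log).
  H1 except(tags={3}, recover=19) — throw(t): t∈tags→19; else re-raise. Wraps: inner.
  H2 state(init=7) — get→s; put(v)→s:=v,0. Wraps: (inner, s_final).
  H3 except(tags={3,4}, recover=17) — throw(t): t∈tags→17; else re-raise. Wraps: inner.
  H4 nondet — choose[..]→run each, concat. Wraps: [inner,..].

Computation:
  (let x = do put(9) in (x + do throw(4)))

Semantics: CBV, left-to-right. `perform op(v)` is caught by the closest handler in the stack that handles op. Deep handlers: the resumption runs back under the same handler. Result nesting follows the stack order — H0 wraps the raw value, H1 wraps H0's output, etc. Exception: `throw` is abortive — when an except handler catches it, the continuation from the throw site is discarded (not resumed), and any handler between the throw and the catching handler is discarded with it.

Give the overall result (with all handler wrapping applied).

Answer: [17]

Evaluation trace:
put(9) @ H2 ⇒ s:=9
throw(4) @ H1 re-raised
throw(4) @ H3 caught ⇒ 17
H4 returns [17]
= [17]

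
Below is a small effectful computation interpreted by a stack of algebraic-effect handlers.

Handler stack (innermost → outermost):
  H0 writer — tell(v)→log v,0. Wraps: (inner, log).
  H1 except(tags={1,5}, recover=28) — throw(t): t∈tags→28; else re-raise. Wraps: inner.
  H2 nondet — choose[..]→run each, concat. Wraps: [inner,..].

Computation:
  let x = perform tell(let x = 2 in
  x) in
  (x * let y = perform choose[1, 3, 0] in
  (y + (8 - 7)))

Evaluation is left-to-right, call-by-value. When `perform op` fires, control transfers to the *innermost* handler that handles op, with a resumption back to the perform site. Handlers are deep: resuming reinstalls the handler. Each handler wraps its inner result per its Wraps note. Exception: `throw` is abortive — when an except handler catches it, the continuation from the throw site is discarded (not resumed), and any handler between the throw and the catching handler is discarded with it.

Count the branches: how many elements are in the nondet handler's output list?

Evaluation trace:
tell(2) @ H0 ⇒ log+=2
choose[1, 3, 0] @ H2
  branch[0] choose=1:
    H0 returns (0, (2))
    H1 returns (0, (2))
    H2 returns [(0, (2))]
  branch[1] choose=3:
    H0 returns (0, (2))
    H1 returns (0, (2))
    H2 returns [(0, (2))]
  branch[2] choose=0:
    H0 returns (0, (2))
    H1 returns (0, (2))
    H2 returns [(0, (2))]
= [(0, (2)), (0, (2)), (0, (2))]

Answer: 3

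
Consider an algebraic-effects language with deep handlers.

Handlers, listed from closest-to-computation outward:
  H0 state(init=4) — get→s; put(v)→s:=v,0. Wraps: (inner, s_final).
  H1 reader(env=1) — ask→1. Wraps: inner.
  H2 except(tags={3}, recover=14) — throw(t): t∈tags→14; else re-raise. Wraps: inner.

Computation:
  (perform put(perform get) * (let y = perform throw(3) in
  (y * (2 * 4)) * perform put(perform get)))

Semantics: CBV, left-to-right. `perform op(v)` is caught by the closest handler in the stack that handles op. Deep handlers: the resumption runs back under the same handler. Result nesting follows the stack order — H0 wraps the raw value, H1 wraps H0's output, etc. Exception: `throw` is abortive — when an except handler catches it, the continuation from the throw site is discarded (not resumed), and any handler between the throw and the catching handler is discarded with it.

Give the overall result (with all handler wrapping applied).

Answer: 14

Step-by-step:
get @ H0 ⇒ 4
put(4) @ H0 ⇒ s:=4
throw(3) @ H2 caught ⇒ 14
= 14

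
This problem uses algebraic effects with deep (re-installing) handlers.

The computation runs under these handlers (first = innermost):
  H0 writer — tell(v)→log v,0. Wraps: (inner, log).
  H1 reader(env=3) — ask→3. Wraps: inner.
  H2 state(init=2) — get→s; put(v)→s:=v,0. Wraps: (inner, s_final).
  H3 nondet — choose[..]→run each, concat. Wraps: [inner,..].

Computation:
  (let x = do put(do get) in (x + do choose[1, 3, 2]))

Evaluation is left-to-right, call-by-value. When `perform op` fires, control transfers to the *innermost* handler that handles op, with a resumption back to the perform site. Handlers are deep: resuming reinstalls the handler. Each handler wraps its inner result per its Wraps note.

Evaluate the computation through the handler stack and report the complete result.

Answer: [((1, ()), 2), ((3, ()), 2), ((2, ()), 2)]

Step-by-step:
get @ H2 ⇒ 2
put(2) @ H2 ⇒ s:=2
choose[1, 3, 2] @ H3
  branch[0] choose=1:
    H0 returns (1, ())
    H1 returns (1, ())
    H2 returns ((1, ()), 2)
    H3 returns [((1, ()), 2)]
  branch[1] choose=3:
    H0 returns (3, ())
    H1 returns (3, ())
    H2 returns ((3, ()), 2)
    H3 returns [((3, ()), 2)]
  branch[2] choose=2:
    H0 returns (2, ())
    H1 returns (2, ())
    H2 returns ((2, ()), 2)
    H3 returns [((2, ()), 2)]
= [((1, ()), 2), ((3, ()), 2), ((2, ()), 2)]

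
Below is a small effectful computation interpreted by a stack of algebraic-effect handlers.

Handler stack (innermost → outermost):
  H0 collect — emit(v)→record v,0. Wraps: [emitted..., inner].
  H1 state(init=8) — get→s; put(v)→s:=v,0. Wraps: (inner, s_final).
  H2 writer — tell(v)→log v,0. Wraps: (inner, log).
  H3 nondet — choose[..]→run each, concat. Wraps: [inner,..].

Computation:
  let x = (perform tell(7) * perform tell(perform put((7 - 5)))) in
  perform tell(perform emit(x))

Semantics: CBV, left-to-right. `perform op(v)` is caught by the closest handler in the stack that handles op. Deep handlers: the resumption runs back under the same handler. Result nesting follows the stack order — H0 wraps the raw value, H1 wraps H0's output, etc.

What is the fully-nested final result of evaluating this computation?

Answer: [(([0, 0], 2), (7, 0, 0))]

Step-by-step:
tell(7) @ H2 ⇒ log+=7
put(2) @ H1 ⇒ s:=2
tell(0) @ H2 ⇒ log+=0
emit(0) @ H0 ⇒ out+=0
tell(0) @ H2 ⇒ log+=0
H0 returns [0, 0]
H1 returns ([0, 0], 2)
H2 returns (([0, 0], 2), (7, 0, 0))
H3 returns [(([0, 0], 2), (7, 0, 0))]
= [(([0, 0], 2), (7, 0, 0))]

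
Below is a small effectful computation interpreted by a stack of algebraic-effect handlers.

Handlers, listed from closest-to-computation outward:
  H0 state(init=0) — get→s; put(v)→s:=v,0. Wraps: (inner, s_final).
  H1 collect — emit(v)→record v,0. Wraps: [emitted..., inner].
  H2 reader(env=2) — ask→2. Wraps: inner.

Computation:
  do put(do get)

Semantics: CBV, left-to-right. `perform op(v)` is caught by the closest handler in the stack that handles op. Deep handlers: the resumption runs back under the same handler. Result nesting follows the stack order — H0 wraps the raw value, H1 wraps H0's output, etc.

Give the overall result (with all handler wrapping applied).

Answer: [(0, 0)]

Step-by-step:
get @ H0 ⇒ 0
put(0) @ H0 ⇒ s:=0
H0 returns (0, 0)
H1 returns [(0, 0)]
H2 returns [(0, 0)]
= [(0, 0)]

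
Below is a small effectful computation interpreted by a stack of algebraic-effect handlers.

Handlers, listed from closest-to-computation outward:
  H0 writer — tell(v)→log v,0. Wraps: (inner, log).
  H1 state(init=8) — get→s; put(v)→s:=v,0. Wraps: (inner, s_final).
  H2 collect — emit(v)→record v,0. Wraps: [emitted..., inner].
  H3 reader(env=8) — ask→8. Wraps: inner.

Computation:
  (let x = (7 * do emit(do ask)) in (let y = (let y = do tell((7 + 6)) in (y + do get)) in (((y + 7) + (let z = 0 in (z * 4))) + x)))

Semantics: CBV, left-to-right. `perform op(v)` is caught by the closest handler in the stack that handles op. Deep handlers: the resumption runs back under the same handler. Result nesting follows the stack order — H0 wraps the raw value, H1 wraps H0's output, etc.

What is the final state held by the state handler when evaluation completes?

Answer: 8

Working:
ask @ H3 ⇒ 8
emit(8) @ H2 ⇒ out+=8
tell(13) @ H0 ⇒ log+=13
get @ H1 ⇒ 8
H0 returns (15, (13))
H1 returns ((15, (13)), 8)
H2 returns [8, ((15, (13)), 8)]
H3 returns [8, ((15, (13)), 8)]
= [8, ((15, (13)), 8)]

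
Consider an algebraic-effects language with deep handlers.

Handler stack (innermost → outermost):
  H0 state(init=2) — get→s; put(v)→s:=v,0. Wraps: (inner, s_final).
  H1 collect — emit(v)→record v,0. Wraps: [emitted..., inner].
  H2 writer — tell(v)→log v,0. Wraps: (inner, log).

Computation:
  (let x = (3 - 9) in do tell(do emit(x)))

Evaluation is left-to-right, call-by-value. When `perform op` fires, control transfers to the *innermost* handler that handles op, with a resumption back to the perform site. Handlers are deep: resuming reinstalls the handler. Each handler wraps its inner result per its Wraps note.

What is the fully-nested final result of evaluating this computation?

Step-by-step:
emit(-6) @ H1 ⇒ out+=-6
tell(0) @ H2 ⇒ log+=0
H0 returns (0, 2)
H1 returns [-6, (0, 2)]
H2 returns ([-6, (0, 2)], (0))
= ([-6, (0, 2)], (0))

Answer: ([-6, (0, 2)], (0))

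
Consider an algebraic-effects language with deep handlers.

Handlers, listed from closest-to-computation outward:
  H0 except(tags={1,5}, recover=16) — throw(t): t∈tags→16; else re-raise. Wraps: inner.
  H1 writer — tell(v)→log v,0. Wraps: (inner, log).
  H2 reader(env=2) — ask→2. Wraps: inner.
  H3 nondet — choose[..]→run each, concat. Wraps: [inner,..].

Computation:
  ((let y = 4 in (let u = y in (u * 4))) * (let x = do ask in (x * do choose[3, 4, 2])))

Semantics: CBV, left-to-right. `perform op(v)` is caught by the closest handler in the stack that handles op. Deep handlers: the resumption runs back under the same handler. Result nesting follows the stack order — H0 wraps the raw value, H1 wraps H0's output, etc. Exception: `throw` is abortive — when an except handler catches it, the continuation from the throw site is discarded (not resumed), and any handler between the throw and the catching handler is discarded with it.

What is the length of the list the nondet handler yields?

Answer: 3

Working:
ask @ H2 ⇒ 2
choose[3, 4, 2] @ H3
  branch[0] choose=3:
    H0 returns 96
    H1 returns (96, ())
    H2 returns (96, ())
    H3 returns [(96, ())]
  branch[1] choose=4:
    H0 returns 128
    H1 returns (128, ())
    H2 returns (128, ())
    H3 returns [(128, ())]
  branch[2] choose=2:
    H0 returns 64
    H1 returns (64, ())
    H2 returns (64, ())
    H3 returns [(64, ())]
= [(96, ()), (128, ()), (64, ())]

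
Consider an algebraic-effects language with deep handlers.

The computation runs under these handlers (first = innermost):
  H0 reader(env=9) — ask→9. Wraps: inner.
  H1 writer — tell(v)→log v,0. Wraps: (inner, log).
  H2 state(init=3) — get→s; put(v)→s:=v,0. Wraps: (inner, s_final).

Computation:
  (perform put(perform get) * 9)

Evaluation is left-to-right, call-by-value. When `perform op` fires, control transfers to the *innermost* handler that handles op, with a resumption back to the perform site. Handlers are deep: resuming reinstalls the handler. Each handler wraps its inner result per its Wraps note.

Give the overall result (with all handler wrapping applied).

Answer: ((0, ()), 3)

Evaluation trace:
get @ H2 ⇒ 3
put(3) @ H2 ⇒ s:=3
H0 returns 0
H1 returns (0, ())
H2 returns ((0, ()), 3)
= ((0, ()), 3)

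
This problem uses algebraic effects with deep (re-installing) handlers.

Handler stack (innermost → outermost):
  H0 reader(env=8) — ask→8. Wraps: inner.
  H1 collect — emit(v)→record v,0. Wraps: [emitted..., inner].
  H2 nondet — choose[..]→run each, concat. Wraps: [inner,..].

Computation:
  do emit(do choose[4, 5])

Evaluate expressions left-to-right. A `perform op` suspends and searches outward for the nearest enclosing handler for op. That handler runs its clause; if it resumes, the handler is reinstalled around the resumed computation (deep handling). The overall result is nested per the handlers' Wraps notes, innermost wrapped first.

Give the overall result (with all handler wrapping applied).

Answer: [[4, 0], [5, 0]]

Working:
choose[4, 5] @ H2
  branch[0] choose=4:
    emit(4) @ H1 ⇒ out+=4
    H0 returns 0
    H1 returns [4, 0]
    H2 returns [[4, 0]]
  branch[1] choose=5:
    emit(5) @ H1 ⇒ out+=5
    H0 returns 0
    H1 returns [5, 0]
    H2 returns [[5, 0]]
= [[4, 0], [5, 0]]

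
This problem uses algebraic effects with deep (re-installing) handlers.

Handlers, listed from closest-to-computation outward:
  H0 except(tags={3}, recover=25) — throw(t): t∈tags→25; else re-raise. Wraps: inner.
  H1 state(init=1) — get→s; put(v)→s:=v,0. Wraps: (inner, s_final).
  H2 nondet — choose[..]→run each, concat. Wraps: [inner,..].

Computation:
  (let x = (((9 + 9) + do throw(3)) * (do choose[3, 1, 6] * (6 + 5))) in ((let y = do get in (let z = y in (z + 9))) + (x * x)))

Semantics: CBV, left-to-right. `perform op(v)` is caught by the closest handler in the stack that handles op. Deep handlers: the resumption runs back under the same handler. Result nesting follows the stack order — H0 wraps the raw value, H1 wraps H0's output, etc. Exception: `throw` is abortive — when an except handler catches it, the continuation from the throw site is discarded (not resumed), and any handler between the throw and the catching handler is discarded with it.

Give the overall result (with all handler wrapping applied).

Answer: [(25, 1)]

Step-by-step:
throw(3) @ H0 caught ⇒ 25
H1 returns (25, 1)
H2 returns [(25, 1)]
= [(25, 1)]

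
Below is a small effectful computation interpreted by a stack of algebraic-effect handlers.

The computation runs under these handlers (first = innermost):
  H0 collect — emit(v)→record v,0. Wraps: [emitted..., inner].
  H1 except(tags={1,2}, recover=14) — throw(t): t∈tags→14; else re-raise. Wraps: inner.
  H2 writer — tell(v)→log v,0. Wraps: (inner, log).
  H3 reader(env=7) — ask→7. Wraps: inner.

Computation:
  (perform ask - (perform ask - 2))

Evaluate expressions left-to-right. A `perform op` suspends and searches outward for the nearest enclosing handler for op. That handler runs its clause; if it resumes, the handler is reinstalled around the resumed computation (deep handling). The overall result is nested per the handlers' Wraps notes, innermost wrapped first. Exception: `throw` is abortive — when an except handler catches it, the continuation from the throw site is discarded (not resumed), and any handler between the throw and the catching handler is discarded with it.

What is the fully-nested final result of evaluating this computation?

Answer: ([2], ())

Evaluation trace:
ask @ H3 ⇒ 7
ask @ H3 ⇒ 7
H0 returns [2]
H1 returns [2]
H2 returns ([2], ())
H3 returns ([2], ())
= ([2], ())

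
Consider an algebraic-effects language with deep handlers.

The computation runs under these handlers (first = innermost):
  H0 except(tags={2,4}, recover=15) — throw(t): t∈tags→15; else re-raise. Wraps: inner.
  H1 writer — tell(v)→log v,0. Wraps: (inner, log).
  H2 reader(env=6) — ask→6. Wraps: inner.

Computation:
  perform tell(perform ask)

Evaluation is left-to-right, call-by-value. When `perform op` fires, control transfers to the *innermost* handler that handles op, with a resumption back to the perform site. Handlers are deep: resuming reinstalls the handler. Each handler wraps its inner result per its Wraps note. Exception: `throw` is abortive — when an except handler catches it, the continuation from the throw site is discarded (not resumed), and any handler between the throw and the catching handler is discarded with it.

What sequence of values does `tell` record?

Evaluation trace:
ask @ H2 ⇒ 6
tell(6) @ H1 ⇒ log+=6
H0 returns 0
H1 returns (0, (6))
H2 returns (0, (6))
= (0, (6))

Answer: (6)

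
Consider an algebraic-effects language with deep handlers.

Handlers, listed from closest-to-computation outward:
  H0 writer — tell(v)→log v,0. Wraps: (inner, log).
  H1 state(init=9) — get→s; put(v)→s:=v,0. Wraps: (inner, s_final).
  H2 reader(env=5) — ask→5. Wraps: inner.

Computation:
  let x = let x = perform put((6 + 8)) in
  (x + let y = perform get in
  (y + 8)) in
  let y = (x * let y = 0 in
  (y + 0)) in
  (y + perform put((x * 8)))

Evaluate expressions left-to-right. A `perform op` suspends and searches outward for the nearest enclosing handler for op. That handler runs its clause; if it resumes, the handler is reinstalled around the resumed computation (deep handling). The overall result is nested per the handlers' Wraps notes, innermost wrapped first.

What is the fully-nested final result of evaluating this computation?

Answer: ((0, ()), 176)

Evaluation trace:
put(14) @ H1 ⇒ s:=14
get @ H1 ⇒ 14
put(176) @ H1 ⇒ s:=176
H0 returns (0, ())
H1 returns ((0, ()), 176)
H2 returns ((0, ()), 176)
= ((0, ()), 176)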